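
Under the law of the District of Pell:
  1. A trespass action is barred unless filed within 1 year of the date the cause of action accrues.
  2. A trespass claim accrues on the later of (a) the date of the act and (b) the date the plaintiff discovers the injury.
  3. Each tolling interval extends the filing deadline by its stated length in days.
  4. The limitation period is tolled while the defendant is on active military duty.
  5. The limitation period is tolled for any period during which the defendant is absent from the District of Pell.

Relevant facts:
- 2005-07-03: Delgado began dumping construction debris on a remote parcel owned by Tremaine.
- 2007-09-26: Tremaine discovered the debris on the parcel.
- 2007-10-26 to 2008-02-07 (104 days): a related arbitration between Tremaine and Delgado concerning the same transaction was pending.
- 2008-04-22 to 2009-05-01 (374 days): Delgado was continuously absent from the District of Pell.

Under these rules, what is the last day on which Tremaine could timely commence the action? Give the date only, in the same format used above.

Taking the later of the act (2005-07-03) and discovery (2007-09-26), the claim accrued on 2007-09-26.
Adding the 1 year base period to 2007-09-26 gives a deadline of 2008-09-26, before any tolling.
Because the defendant's absence from the jurisdiction ran from 2008-04-22 to 2009-05-01, the deadline is extended by 374 days to 2009-10-05.
The pending related arbitration from 2007-10-26 to 2008-02-07 does not toll the period, because no stated rule makes a pending arbitration a tolling event.

2009-10-05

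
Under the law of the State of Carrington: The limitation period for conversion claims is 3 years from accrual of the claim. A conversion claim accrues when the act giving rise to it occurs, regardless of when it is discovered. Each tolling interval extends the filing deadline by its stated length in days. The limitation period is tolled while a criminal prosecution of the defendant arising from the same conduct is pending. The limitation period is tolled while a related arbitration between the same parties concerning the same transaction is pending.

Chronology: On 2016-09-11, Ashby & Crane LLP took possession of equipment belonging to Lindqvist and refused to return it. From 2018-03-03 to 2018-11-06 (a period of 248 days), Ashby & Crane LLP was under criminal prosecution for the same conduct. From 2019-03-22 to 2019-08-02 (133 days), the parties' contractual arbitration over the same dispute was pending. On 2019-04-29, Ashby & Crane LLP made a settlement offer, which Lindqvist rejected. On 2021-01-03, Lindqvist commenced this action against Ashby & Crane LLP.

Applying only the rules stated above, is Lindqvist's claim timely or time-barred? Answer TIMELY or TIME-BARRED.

The claim accrued on 2016-09-11, when the wrongful act occurred.
The untolled deadline — 3 years after 2016-09-11 — is 2019-09-11.
The period was tolled for 248 days by the pending criminal prosecution (2018-03-03 to 2018-11-06), pushing the deadline to 2020-05-16.
The pending related arbitration from 2019-03-22 to 2019-08-02 tolled the period for 133 days, extending the deadline to 2020-09-26.
None of the other events listed affects the running of the period under the stated rules.
Lindqvist filed on 2021-01-03, after the 2020-09-26 deadline, so the action is time-barred.

TIME-BARRED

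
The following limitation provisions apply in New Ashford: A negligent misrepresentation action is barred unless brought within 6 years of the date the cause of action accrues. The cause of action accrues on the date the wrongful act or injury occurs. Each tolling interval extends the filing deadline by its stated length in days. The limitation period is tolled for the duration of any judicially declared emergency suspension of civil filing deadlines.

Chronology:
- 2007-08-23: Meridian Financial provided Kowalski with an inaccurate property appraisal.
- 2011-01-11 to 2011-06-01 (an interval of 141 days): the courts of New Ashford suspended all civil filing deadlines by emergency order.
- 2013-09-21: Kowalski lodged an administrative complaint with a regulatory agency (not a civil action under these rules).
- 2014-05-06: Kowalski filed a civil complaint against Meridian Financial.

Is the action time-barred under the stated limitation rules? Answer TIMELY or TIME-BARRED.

The cause of action accrued on 2007-08-23, the date of the act.
6 years from 2007-08-23 is 2013-08-23.
The emergency suspension of filing deadlines from 2011-01-11 to 2011-06-01 tolled the period for 141 days, extending the deadline to 2014-01-11.
The other events in the timeline have no effect on the limitation period under the stated rules.
Kowalski filed on 2014-05-06, after the 2014-01-11 deadline, so the action is time-barred.

TIME-BARRED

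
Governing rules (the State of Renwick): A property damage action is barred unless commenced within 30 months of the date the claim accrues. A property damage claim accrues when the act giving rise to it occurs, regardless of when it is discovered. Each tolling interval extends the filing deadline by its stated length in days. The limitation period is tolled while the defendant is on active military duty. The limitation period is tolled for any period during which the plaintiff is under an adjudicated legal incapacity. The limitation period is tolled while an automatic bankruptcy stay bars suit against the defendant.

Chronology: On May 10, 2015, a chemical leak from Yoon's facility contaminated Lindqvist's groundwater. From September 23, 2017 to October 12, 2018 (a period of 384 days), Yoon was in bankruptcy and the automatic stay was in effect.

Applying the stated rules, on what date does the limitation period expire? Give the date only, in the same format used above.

November 29, 2018

The claim accrued on May 10, 2015, when the wrongful act occurred.
The untolled deadline — 30 months after May 10, 2015 — is November 10, 2017.
The automatic bankruptcy stay from September 23, 2017 to October 12, 2018 tolled the period for 384 days, extending the deadline to November 29, 2018.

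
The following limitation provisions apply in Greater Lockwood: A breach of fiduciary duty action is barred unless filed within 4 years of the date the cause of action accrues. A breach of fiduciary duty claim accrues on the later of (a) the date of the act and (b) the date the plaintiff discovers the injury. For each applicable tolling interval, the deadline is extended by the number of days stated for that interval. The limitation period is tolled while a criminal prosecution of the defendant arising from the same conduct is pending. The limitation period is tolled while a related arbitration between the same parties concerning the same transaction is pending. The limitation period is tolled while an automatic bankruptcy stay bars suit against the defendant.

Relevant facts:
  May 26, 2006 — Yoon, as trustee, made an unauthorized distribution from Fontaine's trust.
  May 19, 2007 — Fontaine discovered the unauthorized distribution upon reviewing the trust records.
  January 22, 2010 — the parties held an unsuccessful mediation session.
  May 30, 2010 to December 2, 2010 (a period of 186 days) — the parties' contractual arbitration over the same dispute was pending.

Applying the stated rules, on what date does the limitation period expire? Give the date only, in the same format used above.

November 21, 2011

Taking the later of the act (May 26, 2006) and discovery (May 19, 2007), the claim accrued on May 19, 2007.
Adding the 4 years base period to May 19, 2007 gives a deadline of May 19, 2011, before any tolling.
The pending related arbitration from May 30, 2010 to December 2, 2010 tolled the period for 186 days, extending the deadline to November 21, 2011.
None of the other events listed affects the running of the period under the stated rules.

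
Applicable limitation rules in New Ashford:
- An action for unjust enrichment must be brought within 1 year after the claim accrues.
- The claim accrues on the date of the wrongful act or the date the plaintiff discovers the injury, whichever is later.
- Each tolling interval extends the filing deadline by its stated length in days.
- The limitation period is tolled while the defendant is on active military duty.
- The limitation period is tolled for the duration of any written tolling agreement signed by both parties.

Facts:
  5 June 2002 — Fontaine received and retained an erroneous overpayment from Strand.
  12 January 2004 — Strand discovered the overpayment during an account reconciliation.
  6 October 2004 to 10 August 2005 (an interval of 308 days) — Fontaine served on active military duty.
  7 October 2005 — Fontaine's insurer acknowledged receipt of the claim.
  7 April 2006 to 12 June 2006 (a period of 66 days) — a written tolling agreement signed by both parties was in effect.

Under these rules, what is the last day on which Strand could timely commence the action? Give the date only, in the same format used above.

Because discovery on 12 January 2004 post-dates the 5 June 2002 act, accrual under the later-of rule falls on 12 January 2004.
Adding the 1 year base period to 12 January 2004 gives a deadline of 12 January 2005, before any tolling.
The defendant's active military service from 6 October 2004 to 10 August 2005 tolled the period for 308 days, extending the deadline to 16 November 2005.
The written tolling agreement from 7 April 2006 to 12 June 2006 began after the period had already run on 16 November 2005, so it has no tolling effect.
The other events in the timeline have no effect on the limitation period under the stated rules.

16 November 2005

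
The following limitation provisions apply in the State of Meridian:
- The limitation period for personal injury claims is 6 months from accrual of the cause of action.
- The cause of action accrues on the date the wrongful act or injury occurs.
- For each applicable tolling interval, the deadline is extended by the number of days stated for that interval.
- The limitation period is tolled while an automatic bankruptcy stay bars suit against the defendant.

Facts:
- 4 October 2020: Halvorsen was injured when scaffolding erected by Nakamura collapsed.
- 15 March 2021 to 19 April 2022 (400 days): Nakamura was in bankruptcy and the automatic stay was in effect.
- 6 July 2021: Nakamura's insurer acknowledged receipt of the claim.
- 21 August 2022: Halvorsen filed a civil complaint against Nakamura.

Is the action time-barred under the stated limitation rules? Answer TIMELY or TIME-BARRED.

The claim accrued on 4 October 2020, when the wrongful act occurred.
6 months from 4 October 2020 is 4 April 2021.
The period was tolled for 400 days by the automatic bankruptcy stay (15 March 2021 to 19 April 2022), pushing the deadline to 9 May 2022.
Nothing else in the chronology tolls or restarts the period.
Halvorsen filed on 21 August 2022, after the 9 May 2022 deadline, so the action is time-barred.

TIME-BARRED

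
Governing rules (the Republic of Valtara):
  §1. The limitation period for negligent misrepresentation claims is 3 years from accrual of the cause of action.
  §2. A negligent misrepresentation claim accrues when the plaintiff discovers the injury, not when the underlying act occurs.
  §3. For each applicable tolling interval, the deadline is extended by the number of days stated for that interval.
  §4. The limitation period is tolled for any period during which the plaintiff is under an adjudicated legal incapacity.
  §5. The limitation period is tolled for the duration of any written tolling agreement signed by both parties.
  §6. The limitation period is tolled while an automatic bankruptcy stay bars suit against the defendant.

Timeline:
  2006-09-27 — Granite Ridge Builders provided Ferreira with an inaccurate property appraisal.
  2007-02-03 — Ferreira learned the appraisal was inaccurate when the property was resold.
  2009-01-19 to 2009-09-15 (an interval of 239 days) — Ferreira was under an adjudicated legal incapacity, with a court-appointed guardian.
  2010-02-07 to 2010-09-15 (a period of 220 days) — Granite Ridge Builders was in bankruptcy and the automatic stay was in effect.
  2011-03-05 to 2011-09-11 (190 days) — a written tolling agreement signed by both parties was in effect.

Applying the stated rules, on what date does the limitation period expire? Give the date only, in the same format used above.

Under the discovery rule, the claim accrued on 2007-02-03, when Ferreira discovered the injury — not on the 2006-09-27 date of the underlying act.
Adding the 3 years base period to 2007-02-03 gives a deadline of 2010-02-03, before any tolling.
The plaintiff's legal incapacity from 2009-01-19 to 2009-09-15 tolled the period for 239 days, extending the deadline to 2010-09-30.
Because the automatic bankruptcy stay ran from 2010-02-07 to 2010-09-15, the deadline is extended by 220 days to 2011-05-08.
The written tolling agreement from 2011-03-05 to 2011-09-11 tolled the period for 190 days, extending the deadline to 2011-11-14.

2011-11-14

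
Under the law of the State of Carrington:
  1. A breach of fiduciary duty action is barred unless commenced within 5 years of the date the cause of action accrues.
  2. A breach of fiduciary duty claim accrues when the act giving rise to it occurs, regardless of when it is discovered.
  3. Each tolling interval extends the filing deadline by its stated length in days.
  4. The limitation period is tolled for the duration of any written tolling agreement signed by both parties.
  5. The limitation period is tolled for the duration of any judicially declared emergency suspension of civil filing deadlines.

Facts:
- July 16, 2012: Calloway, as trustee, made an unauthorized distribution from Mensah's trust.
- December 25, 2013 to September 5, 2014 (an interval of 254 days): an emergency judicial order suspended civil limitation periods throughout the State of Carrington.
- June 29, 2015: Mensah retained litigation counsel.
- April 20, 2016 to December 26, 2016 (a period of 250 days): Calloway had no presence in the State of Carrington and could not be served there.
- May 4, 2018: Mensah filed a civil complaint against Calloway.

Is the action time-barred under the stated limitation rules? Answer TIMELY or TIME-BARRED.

TIME-BARRED

The limitation period began to run on July 16, 2012.
5 years from July 16, 2012 is July 16, 2017.
Because the emergency suspension of filing deadlines ran from December 25, 2013 to September 5, 2014, the deadline is extended by 254 days to March 27, 2018.
Although the defendant's absence ran from April 20, 2016 to December 26, 2016, the stated rules do not make that a tolling event, so it is disregarded.
The other events in the timeline have no effect on the limitation period under the stated rules.
The May 4, 2018 filing falls after the March 27, 2018 deadline; the claim is time-barred.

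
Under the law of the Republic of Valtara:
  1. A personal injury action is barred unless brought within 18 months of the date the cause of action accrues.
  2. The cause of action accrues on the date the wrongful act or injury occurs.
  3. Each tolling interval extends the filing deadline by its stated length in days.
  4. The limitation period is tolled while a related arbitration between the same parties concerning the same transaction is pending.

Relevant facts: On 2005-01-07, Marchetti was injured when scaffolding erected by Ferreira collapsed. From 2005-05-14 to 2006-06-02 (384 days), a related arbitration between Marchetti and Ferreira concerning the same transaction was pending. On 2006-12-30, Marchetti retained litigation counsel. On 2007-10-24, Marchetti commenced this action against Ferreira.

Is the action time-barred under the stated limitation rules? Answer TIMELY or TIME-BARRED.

The limitation period began to run on 2005-01-07.
Adding the 18 months base period to 2005-01-07 gives a deadline of 2006-07-07, before any tolling.
The period was tolled for 384 days by the pending related arbitration (2005-05-14 to 2006-06-02), pushing the deadline to 2007-07-26.
The other events in the timeline have no effect on the limitation period under the stated rules.
The 2007-10-24 filing falls after the 2007-07-26 deadline; the claim is time-barred.

TIME-BARRED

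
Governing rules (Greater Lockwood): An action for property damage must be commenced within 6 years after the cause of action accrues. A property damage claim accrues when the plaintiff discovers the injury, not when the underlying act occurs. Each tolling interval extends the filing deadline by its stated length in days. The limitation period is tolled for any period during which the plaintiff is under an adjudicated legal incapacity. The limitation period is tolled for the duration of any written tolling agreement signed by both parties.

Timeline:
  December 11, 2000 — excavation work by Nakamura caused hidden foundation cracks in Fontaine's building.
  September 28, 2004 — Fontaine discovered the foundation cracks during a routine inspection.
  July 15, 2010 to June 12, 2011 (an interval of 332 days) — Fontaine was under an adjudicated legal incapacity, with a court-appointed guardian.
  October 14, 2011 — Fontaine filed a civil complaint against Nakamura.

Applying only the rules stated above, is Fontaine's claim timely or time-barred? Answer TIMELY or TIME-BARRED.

TIME-BARRED

Accrual is tied to discovery, so the period began on September 28, 2004 rather than on December 11, 2000 when the act occurred.
Adding the 6 years base period to September 28, 2004 gives a deadline of September 28, 2010, before any tolling.
The period was tolled for 332 days by the plaintiff's legal incapacity (July 15, 2010 to June 12, 2011), pushing the deadline to August 26, 2011.
Fontaine filed on October 14, 2011, after the August 26, 2011 deadline, so the action is time-barred.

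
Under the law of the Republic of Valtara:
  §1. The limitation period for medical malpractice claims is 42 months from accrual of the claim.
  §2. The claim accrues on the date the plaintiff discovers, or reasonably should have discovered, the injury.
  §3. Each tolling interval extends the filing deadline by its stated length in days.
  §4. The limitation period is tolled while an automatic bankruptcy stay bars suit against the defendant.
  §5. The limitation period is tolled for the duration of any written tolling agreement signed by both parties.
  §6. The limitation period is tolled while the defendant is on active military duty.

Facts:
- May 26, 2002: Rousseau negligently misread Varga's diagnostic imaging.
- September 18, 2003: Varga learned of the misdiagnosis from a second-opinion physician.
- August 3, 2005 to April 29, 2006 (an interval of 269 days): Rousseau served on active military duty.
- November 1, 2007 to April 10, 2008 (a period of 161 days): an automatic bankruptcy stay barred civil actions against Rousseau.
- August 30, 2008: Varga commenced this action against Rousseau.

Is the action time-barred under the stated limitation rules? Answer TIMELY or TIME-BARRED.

TIME-BARRED

Under the discovery rule, the claim accrued on September 18, 2003, when Varga discovered the injury — not on the May 26, 2002 date of the underlying act.
42 months from September 18, 2003 is March 18, 2007.
The defendant's active military service from August 3, 2005 to April 29, 2006 tolled the period for 269 days, extending the deadline to December 12, 2007.
The period was tolled for 161 days by the automatic bankruptcy stay (November 1, 2007 to April 10, 2008), pushing the deadline to May 21, 2008.
The August 30, 2008 filing falls after the May 21, 2008 deadline; the claim is time-barred.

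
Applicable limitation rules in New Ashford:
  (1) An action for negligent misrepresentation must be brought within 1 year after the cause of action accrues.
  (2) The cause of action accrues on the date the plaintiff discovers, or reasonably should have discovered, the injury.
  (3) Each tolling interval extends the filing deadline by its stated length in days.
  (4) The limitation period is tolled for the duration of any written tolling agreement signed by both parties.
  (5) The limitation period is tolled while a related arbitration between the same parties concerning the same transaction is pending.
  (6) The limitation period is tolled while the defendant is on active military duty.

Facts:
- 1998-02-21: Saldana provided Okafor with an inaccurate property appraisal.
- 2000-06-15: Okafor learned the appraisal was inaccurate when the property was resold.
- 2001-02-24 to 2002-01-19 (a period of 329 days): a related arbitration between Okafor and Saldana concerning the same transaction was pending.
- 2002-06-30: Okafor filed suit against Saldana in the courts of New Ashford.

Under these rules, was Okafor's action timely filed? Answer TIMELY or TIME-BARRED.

The claim did not accrue until Okafor discovered the injury on 2000-06-15; the 1998-02-21 act date does not start the clock under the stated rule.
The untolled deadline — 1 year after 2000-06-15 — is 2001-06-15.
The period was tolled for 329 days by the pending related arbitration (2001-02-24 to 2002-01-19), pushing the deadline to 2002-05-10.
Filing on 2002-06-30 missed the 2002-05-10 deadline — the action is time-barred.

TIME-BARRED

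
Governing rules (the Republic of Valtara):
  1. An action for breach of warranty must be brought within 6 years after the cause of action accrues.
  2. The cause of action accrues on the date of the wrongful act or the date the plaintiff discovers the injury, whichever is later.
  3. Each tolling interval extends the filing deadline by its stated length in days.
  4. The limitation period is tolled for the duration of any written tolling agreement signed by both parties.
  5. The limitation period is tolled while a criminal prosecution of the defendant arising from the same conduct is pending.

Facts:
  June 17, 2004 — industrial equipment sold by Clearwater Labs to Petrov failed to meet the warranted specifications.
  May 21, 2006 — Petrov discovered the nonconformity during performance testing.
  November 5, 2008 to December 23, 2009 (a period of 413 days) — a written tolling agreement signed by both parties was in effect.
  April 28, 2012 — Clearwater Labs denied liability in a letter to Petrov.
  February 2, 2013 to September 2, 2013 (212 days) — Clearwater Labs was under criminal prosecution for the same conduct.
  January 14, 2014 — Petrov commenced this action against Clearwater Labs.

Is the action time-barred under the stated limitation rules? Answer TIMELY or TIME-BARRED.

Because discovery on May 21, 2006 post-dates the June 17, 2004 act, accrual under the later-of rule falls on May 21, 2006.
The untolled deadline — 6 years after May 21, 2006 — is May 21, 2012.
The period was tolled for 413 days by the written tolling agreement (November 5, 2008 to December 23, 2009), pushing the deadline to July 8, 2013.
Because the pending criminal prosecution ran from February 2, 2013 to September 2, 2013, the deadline is extended by 212 days to February 5, 2014.
Nothing else in the chronology tolls or restarts the period.
The January 14, 2014 filing precedes the February 5, 2014 deadline; the claim is timely.

TIMELY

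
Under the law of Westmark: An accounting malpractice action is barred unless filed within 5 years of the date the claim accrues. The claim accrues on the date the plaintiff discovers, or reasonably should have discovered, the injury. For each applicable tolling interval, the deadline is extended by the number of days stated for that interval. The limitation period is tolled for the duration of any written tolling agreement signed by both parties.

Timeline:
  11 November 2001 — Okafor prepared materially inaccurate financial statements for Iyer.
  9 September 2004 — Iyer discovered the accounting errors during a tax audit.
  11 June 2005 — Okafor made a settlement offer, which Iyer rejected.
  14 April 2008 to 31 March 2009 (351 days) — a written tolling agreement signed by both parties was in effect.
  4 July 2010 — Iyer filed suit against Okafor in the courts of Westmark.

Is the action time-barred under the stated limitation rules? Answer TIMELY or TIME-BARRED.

TIMELY

Accrual is tied to discovery, so the period began on 9 September 2004 rather than on 11 November 2001 when the act occurred.
The untolled deadline — 5 years after 9 September 2004 — is 9 September 2009.
The period was tolled for 351 days by the written tolling agreement (14 April 2008 to 31 March 2009), pushing the deadline to 26 August 2010.
The other events in the timeline have no effect on the limitation period under the stated rules.
Iyer filed on 4 July 2010, before the 26 August 2010 deadline, so the action is timely.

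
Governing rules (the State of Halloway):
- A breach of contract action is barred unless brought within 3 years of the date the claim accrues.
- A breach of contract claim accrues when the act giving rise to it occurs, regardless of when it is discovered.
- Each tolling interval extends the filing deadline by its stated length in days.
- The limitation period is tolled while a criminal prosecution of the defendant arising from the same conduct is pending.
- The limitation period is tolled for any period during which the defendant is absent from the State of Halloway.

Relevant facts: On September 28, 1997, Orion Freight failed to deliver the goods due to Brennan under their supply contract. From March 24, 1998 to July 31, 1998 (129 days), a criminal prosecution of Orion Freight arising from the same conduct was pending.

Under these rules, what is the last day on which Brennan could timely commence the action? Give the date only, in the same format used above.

The claim accrued on September 28, 1997, the date of the act.
Adding the 3 years base period to September 28, 1997 gives a deadline of September 28, 2000, before any tolling.
Because the pending criminal prosecution ran from March 24, 1998 to July 31, 1998, the deadline is extended by 129 days to February 4, 2001.

February 4, 2001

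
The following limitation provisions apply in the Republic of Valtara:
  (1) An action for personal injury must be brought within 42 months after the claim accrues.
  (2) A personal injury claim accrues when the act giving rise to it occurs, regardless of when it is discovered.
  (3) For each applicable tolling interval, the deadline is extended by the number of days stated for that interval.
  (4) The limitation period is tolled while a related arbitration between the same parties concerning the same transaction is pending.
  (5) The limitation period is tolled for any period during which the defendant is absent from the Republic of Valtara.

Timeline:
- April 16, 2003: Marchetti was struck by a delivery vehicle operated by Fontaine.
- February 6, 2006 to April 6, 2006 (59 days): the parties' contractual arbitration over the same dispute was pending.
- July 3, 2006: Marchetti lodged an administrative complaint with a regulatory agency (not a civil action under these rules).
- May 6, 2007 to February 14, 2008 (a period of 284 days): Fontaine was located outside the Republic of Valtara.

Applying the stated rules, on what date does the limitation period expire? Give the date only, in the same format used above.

December 14, 2006

The claim accrued on April 16, 2003, when the wrongful act occurred.
Adding the 42 months base period to April 16, 2003 gives a deadline of October 16, 2006, before any tolling.
The pending related arbitration from February 6, 2006 to April 6, 2006 tolled the period for 59 days, extending the deadline to December 14, 2006.
By the time the defendant's absence from the jurisdiction began on May 6, 2007, the limitation period had already expired on December 14, 2006; that interval cannot revive it.
None of the other events listed affects the running of the period under the stated rules.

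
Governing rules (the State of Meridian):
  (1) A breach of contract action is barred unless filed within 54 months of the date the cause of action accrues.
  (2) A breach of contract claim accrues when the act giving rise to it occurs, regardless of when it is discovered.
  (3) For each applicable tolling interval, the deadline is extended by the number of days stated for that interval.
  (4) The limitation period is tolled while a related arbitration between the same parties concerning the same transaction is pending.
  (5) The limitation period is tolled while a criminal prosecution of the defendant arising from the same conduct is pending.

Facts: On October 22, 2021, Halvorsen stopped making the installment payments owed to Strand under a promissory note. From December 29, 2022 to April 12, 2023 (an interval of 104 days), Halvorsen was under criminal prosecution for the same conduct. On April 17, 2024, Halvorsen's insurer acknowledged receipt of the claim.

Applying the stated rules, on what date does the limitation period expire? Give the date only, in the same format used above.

The claim accrued on October 22, 2021, when the wrongful act occurred.
The untolled deadline — 54 months after October 22, 2021 — is April 22, 2026.
The period was tolled for 104 days by the pending criminal prosecution (December 29, 2022 to April 12, 2023), pushing the deadline to August 4, 2026.
None of the other events listed affects the running of the period under the stated rules.

August 4, 2026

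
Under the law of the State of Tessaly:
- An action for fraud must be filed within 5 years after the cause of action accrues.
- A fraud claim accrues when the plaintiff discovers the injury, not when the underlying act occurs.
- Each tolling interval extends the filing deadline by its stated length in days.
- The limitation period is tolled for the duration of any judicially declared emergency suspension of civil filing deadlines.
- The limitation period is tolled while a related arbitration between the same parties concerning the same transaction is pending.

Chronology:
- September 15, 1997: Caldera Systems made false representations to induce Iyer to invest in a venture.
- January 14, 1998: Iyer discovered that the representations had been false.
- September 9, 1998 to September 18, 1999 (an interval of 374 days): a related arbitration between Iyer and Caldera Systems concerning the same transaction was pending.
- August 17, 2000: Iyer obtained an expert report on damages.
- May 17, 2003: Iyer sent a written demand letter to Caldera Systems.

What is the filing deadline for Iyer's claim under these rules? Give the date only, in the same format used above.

January 23, 2004

Accrual is tied to discovery, so the period began on January 14, 1998 rather than on September 15, 1997 when the act occurred.
Adding the 5 years base period to January 14, 1998 gives a deadline of January 14, 2003, before any tolling.
The period was tolled for 374 days by the pending related arbitration (September 9, 1998 to September 18, 1999), pushing the deadline to January 23, 2004.
None of the other events listed affects the running of the period under the stated rules.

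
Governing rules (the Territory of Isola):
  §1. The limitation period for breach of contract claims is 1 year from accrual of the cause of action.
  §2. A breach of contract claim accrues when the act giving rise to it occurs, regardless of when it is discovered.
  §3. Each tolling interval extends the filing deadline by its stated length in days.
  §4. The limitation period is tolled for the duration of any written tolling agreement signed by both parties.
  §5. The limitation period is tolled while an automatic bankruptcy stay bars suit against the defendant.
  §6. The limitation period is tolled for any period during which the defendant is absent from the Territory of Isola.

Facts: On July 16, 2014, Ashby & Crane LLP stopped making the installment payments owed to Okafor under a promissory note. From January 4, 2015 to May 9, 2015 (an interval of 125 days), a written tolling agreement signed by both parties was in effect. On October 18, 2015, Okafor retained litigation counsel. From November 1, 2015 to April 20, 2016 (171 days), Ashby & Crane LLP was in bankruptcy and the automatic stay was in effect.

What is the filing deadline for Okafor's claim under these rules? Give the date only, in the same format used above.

May 7, 2016

The cause of action accrued on July 16, 2014, the date of the act.
1 year from July 16, 2014 is July 16, 2015.
The written tolling agreement from January 4, 2015 to May 9, 2015 tolled the period for 125 days, extending the deadline to November 18, 2015.
The automatic bankruptcy stay from November 1, 2015 to April 20, 2016 tolled the period for 171 days, extending the deadline to May 7, 2016.
None of the other events listed affects the running of the period under the stated rules.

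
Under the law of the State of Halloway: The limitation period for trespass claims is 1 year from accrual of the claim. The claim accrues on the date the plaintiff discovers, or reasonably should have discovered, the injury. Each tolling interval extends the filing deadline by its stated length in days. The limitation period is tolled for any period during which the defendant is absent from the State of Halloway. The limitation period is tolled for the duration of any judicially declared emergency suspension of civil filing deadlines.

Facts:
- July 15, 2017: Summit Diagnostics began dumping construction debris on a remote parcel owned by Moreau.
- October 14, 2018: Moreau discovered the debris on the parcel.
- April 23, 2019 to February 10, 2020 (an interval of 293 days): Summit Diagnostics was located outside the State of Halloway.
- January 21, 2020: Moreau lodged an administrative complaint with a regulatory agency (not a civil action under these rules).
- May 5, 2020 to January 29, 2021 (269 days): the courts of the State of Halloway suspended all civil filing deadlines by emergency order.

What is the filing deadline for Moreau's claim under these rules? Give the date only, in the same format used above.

April 28, 2021

The claim did not accrue until Moreau discovered the injury on October 14, 2018; the July 15, 2017 act date does not start the clock under the stated rule.
Adding the 1 year base period to October 14, 2018 gives a deadline of October 14, 2019, before any tolling.
The defendant's absence from the jurisdiction from April 23, 2019 to February 10, 2020 tolled the period for 293 days, extending the deadline to August 2, 2020.
Because the emergency suspension of filing deadlines ran from May 5, 2020 to January 29, 2021, the deadline is extended by 269 days to April 28, 2021.
The other events in the timeline have no effect on the limitation period under the stated rules.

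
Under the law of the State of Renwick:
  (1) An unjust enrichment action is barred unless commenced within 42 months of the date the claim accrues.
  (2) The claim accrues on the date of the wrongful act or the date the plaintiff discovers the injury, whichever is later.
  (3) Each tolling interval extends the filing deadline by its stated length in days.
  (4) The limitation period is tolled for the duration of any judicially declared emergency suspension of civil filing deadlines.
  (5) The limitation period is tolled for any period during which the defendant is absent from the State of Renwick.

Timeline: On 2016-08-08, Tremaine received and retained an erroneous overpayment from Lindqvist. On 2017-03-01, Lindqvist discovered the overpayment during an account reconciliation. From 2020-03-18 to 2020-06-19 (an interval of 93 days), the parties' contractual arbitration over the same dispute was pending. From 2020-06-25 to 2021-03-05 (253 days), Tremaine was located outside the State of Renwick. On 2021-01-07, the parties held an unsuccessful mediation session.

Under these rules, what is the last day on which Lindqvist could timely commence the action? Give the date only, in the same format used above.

2021-05-12

The claim accrued on 2017-03-01 — the later of the 2016-08-08 act and the 2017-03-01 discovery.
42 months from 2017-03-01 is 2020-09-01.
The defendant's absence from the jurisdiction from 2020-06-25 to 2021-03-05 tolled the period for 253 days, extending the deadline to 2021-05-12.
The pending related arbitration from 2020-03-18 to 2020-06-19 does not toll the period, because no stated rule makes a pending arbitration a tolling event.
None of the other events listed affects the running of the period under the stated rules.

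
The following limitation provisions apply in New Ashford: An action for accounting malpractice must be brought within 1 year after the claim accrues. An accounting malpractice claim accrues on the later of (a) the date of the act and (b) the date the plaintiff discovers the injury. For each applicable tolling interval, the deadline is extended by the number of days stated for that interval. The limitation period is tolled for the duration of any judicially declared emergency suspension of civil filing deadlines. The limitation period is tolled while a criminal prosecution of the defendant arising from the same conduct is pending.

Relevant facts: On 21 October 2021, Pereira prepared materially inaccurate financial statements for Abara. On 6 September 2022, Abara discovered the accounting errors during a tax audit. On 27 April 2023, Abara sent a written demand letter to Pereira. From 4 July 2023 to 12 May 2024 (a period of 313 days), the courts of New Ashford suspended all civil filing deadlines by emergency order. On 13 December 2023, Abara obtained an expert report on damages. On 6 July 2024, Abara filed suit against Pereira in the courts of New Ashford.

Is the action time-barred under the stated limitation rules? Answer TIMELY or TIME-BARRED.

The claim accrued on 6 September 2022 — the later of the 21 October 2021 act and the 6 September 2022 discovery.
Adding the 1 year base period to 6 September 2022 gives a deadline of 6 September 2023, before any tolling.
Because the emergency suspension of filing deadlines ran from 4 July 2023 to 12 May 2024, the deadline is extended by 313 days to 15 July 2024.
The other events in the timeline have no effect on the limitation period under the stated rules.
The 6 July 2024 filing precedes the 15 July 2024 deadline; the claim is timely.

TIMELY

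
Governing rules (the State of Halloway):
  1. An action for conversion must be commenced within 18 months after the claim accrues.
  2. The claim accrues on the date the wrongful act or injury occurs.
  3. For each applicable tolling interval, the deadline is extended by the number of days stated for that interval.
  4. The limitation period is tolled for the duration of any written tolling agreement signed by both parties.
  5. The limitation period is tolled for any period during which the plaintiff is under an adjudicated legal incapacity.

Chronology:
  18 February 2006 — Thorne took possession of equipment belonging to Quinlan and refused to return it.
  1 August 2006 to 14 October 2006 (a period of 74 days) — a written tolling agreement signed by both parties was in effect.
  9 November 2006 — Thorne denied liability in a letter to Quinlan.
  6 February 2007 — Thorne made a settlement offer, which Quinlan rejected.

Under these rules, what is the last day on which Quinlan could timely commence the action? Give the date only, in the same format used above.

The limitation period began to run on 18 February 2006.
18 months from 18 February 2006 is 18 August 2007.
The written tolling agreement from 1 August 2006 to 14 October 2006 tolled the period for 74 days, extending the deadline to 31 October 2007.
None of the other events listed affects the running of the period under the stated rules.

31 October 2007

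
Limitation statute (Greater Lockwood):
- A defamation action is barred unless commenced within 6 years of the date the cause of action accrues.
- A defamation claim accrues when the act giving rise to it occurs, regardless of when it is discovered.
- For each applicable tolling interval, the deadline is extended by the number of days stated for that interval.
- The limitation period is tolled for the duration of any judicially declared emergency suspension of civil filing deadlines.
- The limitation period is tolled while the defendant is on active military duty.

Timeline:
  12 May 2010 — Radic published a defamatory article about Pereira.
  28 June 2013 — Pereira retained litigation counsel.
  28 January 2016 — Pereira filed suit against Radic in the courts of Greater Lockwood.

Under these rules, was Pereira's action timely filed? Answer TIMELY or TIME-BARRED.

TIMELY

The claim accrued on 12 May 2010, when the wrongful act occurred.
Adding the 6 years base period to 12 May 2010 gives a deadline of 12 May 2016, before any tolling.
None of the other events listed affects the running of the period under the stated rules.
Pereira filed on 28 January 2016, before the 12 May 2016 deadline, so the action is timely.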